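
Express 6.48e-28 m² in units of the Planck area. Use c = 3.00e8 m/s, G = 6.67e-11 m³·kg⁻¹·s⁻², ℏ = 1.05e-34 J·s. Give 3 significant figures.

Planck area: A_P = ℏG/c³ = 2.59e-70 m².
6.48e-28 / 2.59e-70 = 2.50e42

2.50e42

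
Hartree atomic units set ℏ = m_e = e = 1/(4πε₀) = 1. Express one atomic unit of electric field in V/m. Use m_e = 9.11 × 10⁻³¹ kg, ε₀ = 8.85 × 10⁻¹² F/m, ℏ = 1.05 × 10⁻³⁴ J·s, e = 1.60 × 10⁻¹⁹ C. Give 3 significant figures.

5.20 × 10¹¹ V/m

The unique combination of the constants set to 1 with dimensions of electric field is E_au = E_h/(e a₀) = m_e²e⁵/((4πε₀)³ℏ⁴).
E_h = 4.38 × 10⁻¹⁸ J
a₀ = 5.26 × 10⁻¹¹ m
E_h/(e·a₀) = 5.20 × 10¹¹ V/m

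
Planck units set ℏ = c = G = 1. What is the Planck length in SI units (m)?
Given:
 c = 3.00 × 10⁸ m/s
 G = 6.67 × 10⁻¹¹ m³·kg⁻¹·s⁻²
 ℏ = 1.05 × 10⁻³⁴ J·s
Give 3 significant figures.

From ℏ = c = G = 1 the length scale is ℓ_P = √(ℏG/c³).
  = √(2.59 × 10⁻⁷⁰)
  = 1.61 × 10⁻³⁵ m

1.61 × 10⁻³⁵ m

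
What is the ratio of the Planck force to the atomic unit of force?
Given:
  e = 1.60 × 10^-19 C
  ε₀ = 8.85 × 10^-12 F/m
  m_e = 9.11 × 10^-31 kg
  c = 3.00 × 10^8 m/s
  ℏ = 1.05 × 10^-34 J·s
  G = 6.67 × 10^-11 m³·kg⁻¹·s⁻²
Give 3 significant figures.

Planck force: F_P = c⁴/G = 1.21 × 10^44 N
atomic unit of force: F_au = E_h/a₀ = m_e²e⁶/((4πε₀)³ℏ⁴) = 8.33 × 10^-8 N
ratio = 1.21 × 10^44 / 8.33 × 10^-8 = 1.46 × 10^51

1.46 × 10^51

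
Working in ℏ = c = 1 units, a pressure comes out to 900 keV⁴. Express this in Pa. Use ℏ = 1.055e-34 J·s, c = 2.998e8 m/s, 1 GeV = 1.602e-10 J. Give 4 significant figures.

1.873e16 Pa

Pressure is [E]/[L]³ = [E]⁴/(ℏc)³.
1 GeV⁴ → 1/(ℏc)³ × (1 GeV in J)⁴ = 2.082e37 Pa.
Convert the energy scale: 900 keV⁴ = 9.00e-22 GeV⁴.
Result: 9.00e-22 × 2.082e37 = 1.873e16 Pa.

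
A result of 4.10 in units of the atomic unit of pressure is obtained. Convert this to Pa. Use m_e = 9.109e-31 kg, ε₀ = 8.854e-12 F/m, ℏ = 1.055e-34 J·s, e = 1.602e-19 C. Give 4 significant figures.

One atomic unit of pressure: P_au = E_h/a₀³ = m_e⁴e¹⁰/((4πε₀)⁵ℏ⁸) = 2.929e13 Pa.
4.10 × 2.929e13 Pa = 1.201e14 Pa

1.201e14 Pa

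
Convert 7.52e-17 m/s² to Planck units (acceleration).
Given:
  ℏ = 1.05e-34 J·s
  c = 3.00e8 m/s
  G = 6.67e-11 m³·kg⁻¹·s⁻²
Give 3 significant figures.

1.35e-68

Planck acceleration: a_P = √(c⁷/(ℏG)) = 5.59e51 m/s².
7.52e-17 / 5.59e51 = 1.35e-68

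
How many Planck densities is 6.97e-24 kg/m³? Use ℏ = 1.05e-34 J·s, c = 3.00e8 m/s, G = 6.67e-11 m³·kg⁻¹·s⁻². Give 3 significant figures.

1.34e-120

Planck density: ρ_P = c⁵/(ℏG²) = 5.20e96 kg/m³.
6.97e-24 / 5.20e96 = 1.34e-120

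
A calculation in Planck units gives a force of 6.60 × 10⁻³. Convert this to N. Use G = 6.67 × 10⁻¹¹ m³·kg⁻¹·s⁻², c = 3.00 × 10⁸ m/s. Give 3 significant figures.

8.01 × 10⁴¹ N

One Planck force: F_P = c⁴/G = 1.21 × 10⁴⁴ N.
6.60 × 10⁻³ × 1.21 × 10⁴⁴ N = 8.01 × 10⁴¹ N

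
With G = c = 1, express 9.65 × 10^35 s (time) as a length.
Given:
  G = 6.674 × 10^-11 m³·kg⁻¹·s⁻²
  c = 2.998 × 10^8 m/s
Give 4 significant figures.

2.893 × 10^44 m

Time → length via c.
9.65 × 10^35 s × (c) = 2.893 × 10^44 m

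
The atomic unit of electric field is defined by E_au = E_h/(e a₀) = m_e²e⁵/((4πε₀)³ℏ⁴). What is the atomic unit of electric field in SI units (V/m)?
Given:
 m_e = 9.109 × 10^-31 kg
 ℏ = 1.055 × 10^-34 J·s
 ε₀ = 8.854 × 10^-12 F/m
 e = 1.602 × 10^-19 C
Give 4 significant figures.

E_au = E_h/(e a₀) = m_e²e⁵/((4πε₀)³ℏ⁴)
E_h = 4.354 × 10^-18 J
a₀ = 5.297 × 10^-11 m
E_h/(e·a₀) = 5.131 × 10^11 V/m

5.131 × 10^11 V/m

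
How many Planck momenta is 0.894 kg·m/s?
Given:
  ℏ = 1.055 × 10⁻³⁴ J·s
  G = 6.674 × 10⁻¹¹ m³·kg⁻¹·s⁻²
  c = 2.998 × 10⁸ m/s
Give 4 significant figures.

0.1370

Planck momentum: p_P = √(ℏc³/G) = 6.527 kg·m/s.
0.894 / 6.527 = 0.1370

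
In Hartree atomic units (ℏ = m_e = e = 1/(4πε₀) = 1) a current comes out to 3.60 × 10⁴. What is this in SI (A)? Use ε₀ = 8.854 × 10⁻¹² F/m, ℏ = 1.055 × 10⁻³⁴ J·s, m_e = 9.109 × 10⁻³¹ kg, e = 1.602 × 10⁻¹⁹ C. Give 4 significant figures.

One atomic unit of electric current: I_au = e E_h/ℏ = m_e e⁵/((4πε₀)²ℏ³) = 6.612 × 10⁻³ A.
3.60 × 10⁴ × 6.612 × 10⁻³ A = 238 A

238 A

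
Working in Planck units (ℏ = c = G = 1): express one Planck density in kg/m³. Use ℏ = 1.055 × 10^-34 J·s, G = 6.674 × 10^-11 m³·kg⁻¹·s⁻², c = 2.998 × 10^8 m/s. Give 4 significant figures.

5.154 × 10^96 kg/m³

From ℏ = c = G = 1 the density scale is ρ_P = c⁵/(ℏG²).
  = 2.422 × 10^42 / 4.699 × 10^-55
  = 5.154 × 10^96 kg/m³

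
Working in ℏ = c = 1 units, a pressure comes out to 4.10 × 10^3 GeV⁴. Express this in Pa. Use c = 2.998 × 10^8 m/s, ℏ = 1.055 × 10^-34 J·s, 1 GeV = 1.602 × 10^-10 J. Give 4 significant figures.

8.535 × 10^40 Pa

Pressure is [E]/[L]³ = [E]⁴/(ℏc)³.
1 GeV⁴ → 1/(ℏc)³ × (1 GeV in J)⁴ = 2.082 × 10^37 Pa.
Result: 4.10 × 10^3 × 2.082 × 10^37 = 8.535 × 10^40 Pa.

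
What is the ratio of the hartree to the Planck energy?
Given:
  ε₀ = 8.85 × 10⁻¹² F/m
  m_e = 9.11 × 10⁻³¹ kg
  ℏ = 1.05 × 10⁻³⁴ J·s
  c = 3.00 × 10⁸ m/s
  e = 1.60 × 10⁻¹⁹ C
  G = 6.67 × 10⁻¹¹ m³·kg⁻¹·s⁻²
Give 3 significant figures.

2.24 × 10⁻²⁷

hartree: E_h = m_e e⁴/(4πε₀ℏ)² = 4.38 × 10⁻¹⁸ J
Planck energy: E_P = √(ℏc⁵/G) = 1.96 × 10⁹ J
ratio = 4.38 × 10⁻¹⁸ / 1.96 × 10⁹ = 2.24 × 10⁻²⁷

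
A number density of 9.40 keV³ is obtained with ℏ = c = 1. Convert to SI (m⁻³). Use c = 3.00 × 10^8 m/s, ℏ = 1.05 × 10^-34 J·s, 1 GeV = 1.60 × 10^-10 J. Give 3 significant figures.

Number density is [L]⁻³ = [E]³/(ℏc)³.
1 GeV³ → 1/(ℏc)³ × (1 GeV in J)³ = 1.31 × 10^47 m⁻³.
Convert the energy scale: 9.40 keV³ = 9.40 × 10^-18 GeV³.
Result: 9.40 × 10^-18 × 1.31 × 10^47 = 1.23 × 10^30 m⁻³.

1.23 × 10^30 m⁻³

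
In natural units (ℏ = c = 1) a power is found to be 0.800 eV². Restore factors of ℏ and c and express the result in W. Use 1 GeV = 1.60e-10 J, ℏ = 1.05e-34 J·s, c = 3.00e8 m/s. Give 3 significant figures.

1.95e-4 W

Power is [E]/[T] = [E]²/ℏ.
1 GeV² → 1/ℏ × (1 GeV in J)² = 2.44e14 W.
Convert the energy scale: 0.800 eV² = 8.00e-19 GeV².
Result: 8.00e-19 × 2.44e14 = 1.95e-4 W.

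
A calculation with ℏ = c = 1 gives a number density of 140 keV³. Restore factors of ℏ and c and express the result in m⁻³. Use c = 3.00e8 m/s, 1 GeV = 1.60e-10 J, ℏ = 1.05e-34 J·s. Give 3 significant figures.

Number density is [L]⁻³ = [E]³/(ℏc)³.
1 GeV³ → 1/(ℏc)³ × (1 GeV in J)³ = 1.31e47 m⁻³.
Convert the energy scale: 140 keV³ = 1.40e-16 GeV³.
Result: 1.40e-16 × 1.31e47 = 1.83e31 m⁻³.

1.83e31 m⁻³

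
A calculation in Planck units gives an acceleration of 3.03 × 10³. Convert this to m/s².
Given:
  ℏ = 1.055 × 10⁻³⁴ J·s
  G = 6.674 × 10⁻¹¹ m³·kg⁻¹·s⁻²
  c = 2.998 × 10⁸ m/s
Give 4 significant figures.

One Planck acceleration: a_P = √(c⁷/(ℏG)) = 5.560 × 10⁵¹ m/s².
3.03 × 10³ × 5.560 × 10⁵¹ m/s² = 1.685 × 10⁵⁵ m/s²

1.685 × 10⁵⁵ m/s²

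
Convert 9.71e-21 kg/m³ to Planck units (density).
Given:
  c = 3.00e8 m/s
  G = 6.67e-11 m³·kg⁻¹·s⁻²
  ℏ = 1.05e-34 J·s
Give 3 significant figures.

1.87e-117

Planck density: ρ_P = c⁵/(ℏG²) = 5.20e96 kg/m³.
9.71e-21 / 5.20e96 = 1.87e-117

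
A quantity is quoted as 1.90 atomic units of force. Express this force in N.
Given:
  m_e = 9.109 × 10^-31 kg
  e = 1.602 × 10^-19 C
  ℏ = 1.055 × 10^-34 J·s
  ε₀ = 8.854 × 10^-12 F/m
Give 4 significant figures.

1.562 × 10^-7 N

One atomic unit of force: F_au = E_h/a₀ = m_e²e⁶/((4πε₀)³ℏ⁴) = 8.220 × 10^-8 N.
1.90 × 8.220 × 10^-8 N = 1.562 × 10^-7 N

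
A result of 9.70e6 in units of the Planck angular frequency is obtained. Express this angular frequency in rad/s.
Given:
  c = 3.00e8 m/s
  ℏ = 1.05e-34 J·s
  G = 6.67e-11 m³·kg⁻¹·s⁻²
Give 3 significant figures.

One Planck angular frequency: ω_P = √(c⁵/(ℏG)) = 1.86e43 rad/s.
9.70e6 × 1.86e43 rad/s = 1.81e50 rad/s

1.81e50 rad/s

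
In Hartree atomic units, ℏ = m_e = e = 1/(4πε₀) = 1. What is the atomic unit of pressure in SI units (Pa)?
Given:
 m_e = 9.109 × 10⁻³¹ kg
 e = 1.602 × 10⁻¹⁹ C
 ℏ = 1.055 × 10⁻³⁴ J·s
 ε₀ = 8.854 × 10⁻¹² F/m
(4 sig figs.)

2.929 × 10¹³ Pa

From ℏ = m_e = e = 1/(4πε₀) = 1 the pressure scale is P_au = E_h/a₀³ = m_e⁴e¹⁰/((4πε₀)⁵ℏ⁸).
E_h = 4.354 × 10⁻¹⁸ J
a₀ = 5.297 × 10⁻¹¹ m
E_h/a₀³ = 2.929 × 10¹³ Pa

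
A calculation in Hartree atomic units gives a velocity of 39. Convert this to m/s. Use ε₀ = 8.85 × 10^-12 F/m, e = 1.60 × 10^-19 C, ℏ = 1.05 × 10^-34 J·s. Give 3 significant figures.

8.55 × 10^7 m/s

One atomic unit of velocity: v_au = e²/(4πε₀ℏ) = 2.19 × 10^6 m/s.
39 × 2.19 × 10^6 m/s = 8.55 × 10^7 m/s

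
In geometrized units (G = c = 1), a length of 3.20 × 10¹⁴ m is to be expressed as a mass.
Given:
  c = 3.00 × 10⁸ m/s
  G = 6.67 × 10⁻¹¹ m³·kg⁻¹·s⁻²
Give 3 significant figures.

Length → mass via c²/G.
3.20 × 10¹⁴ m × (c²/G) = 4.32 × 10⁴¹ kg

4.32 × 10⁴¹ kg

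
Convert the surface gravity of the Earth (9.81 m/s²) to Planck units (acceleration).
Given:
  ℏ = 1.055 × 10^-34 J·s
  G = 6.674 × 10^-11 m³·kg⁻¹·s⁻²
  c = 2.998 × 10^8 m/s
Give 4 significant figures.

Planck acceleration: a_P = √(c⁷/(ℏG)) = 5.560 × 10^51 m/s².
9.81 / 5.560 × 10^51 = 1.764 × 10^-51

1.764 × 10^-51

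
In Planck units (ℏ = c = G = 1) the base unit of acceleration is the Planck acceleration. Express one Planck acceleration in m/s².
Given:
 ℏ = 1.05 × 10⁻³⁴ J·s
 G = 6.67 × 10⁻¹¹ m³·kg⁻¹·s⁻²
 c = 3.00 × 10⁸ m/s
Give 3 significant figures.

a_P = √(c⁷/(ℏG))
  = √(3.12 × 10¹⁰³)
  = 5.59 × 10⁵¹ m/s²

5.59 × 10⁵¹ m/s²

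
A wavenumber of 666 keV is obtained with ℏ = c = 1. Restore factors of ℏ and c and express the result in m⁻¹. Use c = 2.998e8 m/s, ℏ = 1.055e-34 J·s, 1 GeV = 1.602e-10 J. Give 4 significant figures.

Inverse length is [E]/(ℏc).
1 GeV → 1/(ℏc) × (1 GeV in J) = 5.065e15 m⁻¹.
Convert the energy scale: 666 keV = 6.66e-4 GeV.
Result: 6.66e-4 × 5.065e15 = 3.373e12 m⁻¹.

3.373e12 m⁻¹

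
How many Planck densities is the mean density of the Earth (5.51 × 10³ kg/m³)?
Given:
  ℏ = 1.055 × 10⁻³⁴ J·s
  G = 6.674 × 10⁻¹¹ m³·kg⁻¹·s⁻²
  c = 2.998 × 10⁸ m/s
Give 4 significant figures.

1.069 × 10⁻⁹³

Planck density: ρ_P = c⁵/(ℏG²) = 5.154 × 10⁹⁶ kg/m³.
5.51 × 10³ / 5.154 × 10⁹⁶ = 1.069 × 10⁻⁹³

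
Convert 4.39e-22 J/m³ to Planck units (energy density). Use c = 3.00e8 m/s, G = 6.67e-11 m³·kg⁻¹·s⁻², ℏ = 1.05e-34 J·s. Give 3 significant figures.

Planck energy density: u_P = c⁷/(ℏG²) = 4.68e113 J/m³.
4.39e-22 / 4.68e113 = 9.38e-136

9.38e-136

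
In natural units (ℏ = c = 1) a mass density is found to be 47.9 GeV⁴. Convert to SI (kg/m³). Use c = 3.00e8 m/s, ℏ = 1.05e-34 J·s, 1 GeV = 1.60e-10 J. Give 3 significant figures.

1.12e22 kg/m³

Mass density is [E]/(c²[L]³) = [E]⁴/(ℏ³c⁵).
1 GeV⁴ → 1/(ℏ³c⁵) × (1 GeV in J)⁴ = 2.33e20 kg/m³.
Result: 47.9 × 2.33e20 = 1.12e22 kg/m³.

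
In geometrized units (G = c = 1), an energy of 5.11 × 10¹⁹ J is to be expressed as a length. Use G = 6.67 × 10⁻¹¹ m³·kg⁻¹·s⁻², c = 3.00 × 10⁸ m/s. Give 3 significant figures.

4.21 × 10⁻²⁵ m

Energy → length via G/c⁴.
5.11 × 10¹⁹ J × (G/c⁴) = 4.21 × 10⁻²⁵ m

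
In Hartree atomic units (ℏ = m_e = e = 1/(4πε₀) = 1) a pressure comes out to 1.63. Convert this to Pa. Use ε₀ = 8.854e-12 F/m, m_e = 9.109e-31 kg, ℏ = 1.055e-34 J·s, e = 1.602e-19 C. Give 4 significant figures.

4.775e13 Pa

One atomic unit of pressure: P_au = E_h/a₀³ = m_e⁴e¹⁰/((4πε₀)⁵ℏ⁸) = 2.929e13 Pa.
1.63 × 2.929e13 Pa = 4.775e13 Pa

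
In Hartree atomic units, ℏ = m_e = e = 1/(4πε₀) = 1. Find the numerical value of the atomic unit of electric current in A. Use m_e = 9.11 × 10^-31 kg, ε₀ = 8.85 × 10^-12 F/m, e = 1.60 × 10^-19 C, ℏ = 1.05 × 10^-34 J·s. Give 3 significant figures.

From ℏ = m_e = e = 1/(4πε₀) = 1 the current scale is I_au = e E_h/ℏ = m_e e⁵/((4πε₀)²ℏ³).
E_h = 4.38 × 10^-18 J
e·E_h/ℏ = 6.67 × 10^-3 A

6.67 × 10^-3 A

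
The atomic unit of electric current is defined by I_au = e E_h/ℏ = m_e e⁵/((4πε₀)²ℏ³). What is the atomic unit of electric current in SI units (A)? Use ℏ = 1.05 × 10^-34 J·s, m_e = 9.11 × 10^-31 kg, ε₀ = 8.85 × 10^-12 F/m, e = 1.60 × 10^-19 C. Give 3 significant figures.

I_au = e E_h/ℏ = m_e e⁵/((4πε₀)²ℏ³)
E_h = 4.38 × 10^-18 J
e·E_h/ℏ = 6.67 × 10^-3 A

6.67 × 10^-3 A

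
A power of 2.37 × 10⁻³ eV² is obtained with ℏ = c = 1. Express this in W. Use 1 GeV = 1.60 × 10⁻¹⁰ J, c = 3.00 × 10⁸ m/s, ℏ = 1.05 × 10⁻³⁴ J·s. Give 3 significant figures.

Power is [E]/[T] = [E]²/ℏ.
1 GeV² → 1/ℏ × (1 GeV in J)² = 2.44 × 10¹⁴ W.
Convert the energy scale: 2.37 × 10⁻³ eV² = 2.37 × 10⁻²¹ GeV².
Result: 2.37 × 10⁻²¹ × 2.44 × 10¹⁴ = 5.78 × 10⁻⁷ W.

5.78 × 10⁻⁷ W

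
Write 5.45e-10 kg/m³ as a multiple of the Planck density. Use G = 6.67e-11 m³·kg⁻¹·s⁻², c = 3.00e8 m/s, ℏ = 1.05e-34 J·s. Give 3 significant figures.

1.05e-106

Planck density: ρ_P = c⁵/(ℏG²) = 5.20e96 kg/m³.
5.45e-10 / 5.20e96 = 1.05e-106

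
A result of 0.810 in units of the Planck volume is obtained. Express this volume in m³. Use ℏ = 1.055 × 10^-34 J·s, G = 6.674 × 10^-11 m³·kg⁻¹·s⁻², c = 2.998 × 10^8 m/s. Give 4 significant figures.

One Planck volume: V_P = (ℏG/c³)^(3/2) = 4.224 × 10^-105 m³.
0.810 × 4.224 × 10^-105 m³ = 3.421 × 10^-105 m³

3.421 × 10^-105 m³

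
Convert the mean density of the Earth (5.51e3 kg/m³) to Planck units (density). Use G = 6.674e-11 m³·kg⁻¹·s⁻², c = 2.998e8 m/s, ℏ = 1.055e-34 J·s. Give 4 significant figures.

1.069e-93

Planck density: ρ_P = c⁵/(ℏG²) = 5.154e96 kg/m³.
5.51e3 / 5.154e96 = 1.069e-93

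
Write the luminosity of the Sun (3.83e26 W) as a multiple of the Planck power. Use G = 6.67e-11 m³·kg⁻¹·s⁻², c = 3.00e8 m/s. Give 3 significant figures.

1.05e-26

Planck power: P_P = c⁵/G = 3.64e52 W.
3.83e26 / 3.64e52 = 1.05e-26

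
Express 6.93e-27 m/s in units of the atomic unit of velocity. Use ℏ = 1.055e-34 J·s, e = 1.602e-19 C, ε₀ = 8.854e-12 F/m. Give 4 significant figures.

3.170e-33

atomic unit of velocity: v_au = e²/(4πε₀ℏ) = 2.186e6 m/s.
6.93e-27 / 2.186e6 = 3.170e-33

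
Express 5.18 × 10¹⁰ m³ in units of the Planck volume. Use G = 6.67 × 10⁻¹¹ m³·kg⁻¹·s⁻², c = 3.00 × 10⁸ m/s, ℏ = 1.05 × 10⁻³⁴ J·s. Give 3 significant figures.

Planck volume: V_P = (ℏG/c³)^(3/2) = 4.18 × 10⁻¹⁰⁵ m³.
5.18 × 10¹⁰ / 4.18 × 10⁻¹⁰⁵ = 1.24 × 10¹¹⁵

1.24 × 10¹¹⁵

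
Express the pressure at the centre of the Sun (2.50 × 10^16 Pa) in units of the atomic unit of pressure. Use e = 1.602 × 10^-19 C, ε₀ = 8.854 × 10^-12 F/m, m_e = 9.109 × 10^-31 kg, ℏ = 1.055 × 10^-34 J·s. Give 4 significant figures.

atomic unit of pressure: P_au = E_h/a₀³ = m_e⁴e¹⁰/((4πε₀)⁵ℏ⁸) = 2.929 × 10^13 Pa.
2.50 × 10^16 / 2.929 × 10^13 = 853.5

853.5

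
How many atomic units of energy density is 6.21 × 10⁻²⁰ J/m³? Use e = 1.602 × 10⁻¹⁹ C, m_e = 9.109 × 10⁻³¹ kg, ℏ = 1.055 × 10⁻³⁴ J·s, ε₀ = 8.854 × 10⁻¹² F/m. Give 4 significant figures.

2.120 × 10⁻³³

atomic unit of energy density: u_au = E_h/a₀³ = m_e⁴e¹⁰/((4πε₀)⁵ℏ⁸) = 2.929 × 10¹³ J/m³.
6.21 × 10⁻²⁰ / 2.929 × 10¹³ = 2.120 × 10⁻³³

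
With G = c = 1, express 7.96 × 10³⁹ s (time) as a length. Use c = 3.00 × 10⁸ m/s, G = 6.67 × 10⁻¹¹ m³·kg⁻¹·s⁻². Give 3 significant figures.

2.39 × 10⁴⁸ m

Time → length via c.
7.96 × 10³⁹ s × (c) = 2.39 × 10⁴⁸ m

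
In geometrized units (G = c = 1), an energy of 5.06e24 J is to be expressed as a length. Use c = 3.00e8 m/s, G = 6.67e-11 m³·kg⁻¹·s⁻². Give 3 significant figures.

Energy → length via G/c⁴.
5.06e24 J × (G/c⁴) = 4.17e-20 m

4.17e-20 m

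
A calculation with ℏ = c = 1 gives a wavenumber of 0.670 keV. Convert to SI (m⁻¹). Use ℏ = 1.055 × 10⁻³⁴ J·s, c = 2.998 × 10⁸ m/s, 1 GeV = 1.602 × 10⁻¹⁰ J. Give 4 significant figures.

3.394 × 10⁹ m⁻¹

Inverse length is [E]/(ℏc).
1 GeV → 1/(ℏc) × (1 GeV in J) = 5.065 × 10¹⁵ m⁻¹.
Convert the energy scale: 0.670 keV = 6.70 × 10⁻⁷ GeV.
Result: 6.70 × 10⁻⁷ × 5.065 × 10¹⁵ = 3.394 × 10⁹ m⁻¹.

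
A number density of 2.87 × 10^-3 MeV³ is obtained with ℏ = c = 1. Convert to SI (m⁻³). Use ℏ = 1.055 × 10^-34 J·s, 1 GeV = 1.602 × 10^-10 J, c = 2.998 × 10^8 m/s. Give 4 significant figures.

3.729 × 10^35 m⁻³

Number density is [L]⁻³ = [E]³/(ℏc)³.
1 GeV³ → 1/(ℏc)³ × (1 GeV in J)³ = 1.299 × 10^47 m⁻³.
Convert the energy scale: 2.87 × 10^-3 MeV³ = 2.87 × 10^-12 GeV³.
Result: 2.87 × 10^-12 × 1.299 × 10^47 = 3.729 × 10^35 m⁻³.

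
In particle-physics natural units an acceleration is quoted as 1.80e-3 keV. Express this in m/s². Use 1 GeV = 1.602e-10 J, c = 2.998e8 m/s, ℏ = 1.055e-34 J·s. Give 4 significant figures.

Acceleration is [L]/[T]² = c·[E]/ℏ.
1 GeV → c/ℏ × (1 GeV in J) = 4.552e32 m/s².
Convert the energy scale: 1.80e-3 keV = 1.80e-9 GeV.
Result: 1.80e-9 × 4.552e32 = 8.194e23 m/s².

8.194e23 m/s²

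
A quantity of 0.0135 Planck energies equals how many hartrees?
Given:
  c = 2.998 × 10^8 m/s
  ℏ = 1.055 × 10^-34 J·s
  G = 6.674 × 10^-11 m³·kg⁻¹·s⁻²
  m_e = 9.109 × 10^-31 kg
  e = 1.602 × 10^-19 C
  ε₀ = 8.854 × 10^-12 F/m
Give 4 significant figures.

6.066 × 10^24

Planck energy: E_P = √(ℏc⁵/G) = 1.957 × 10^9 J
hartree: E_h = m_e e⁴/(4πε₀ℏ)² = 4.354 × 10^-18 J
0.0135 × 1.957 × 10^9 / 4.354 × 10^-18 = 6.066 × 10^24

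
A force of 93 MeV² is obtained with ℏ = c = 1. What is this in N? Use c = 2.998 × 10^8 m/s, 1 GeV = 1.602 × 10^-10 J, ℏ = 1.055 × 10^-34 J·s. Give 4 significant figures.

75.46 N

Force is [E]/[L] = [E]²/(ℏc); restore (ℏc)⁻¹.
1 GeV² → 1/(ℏc) × (1 GeV in J)² = 8.114 × 10^5 N.
Convert the energy scale: 93 MeV² = 9.30 × 10^-5 GeV².
Result: 9.30 × 10^-5 × 8.114 × 10^5 = 75.46 N.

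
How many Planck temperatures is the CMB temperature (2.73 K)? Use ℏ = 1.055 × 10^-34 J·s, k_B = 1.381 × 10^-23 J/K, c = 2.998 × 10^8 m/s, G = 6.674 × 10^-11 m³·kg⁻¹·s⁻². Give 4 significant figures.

1.927 × 10^-32

Planck temperature: T_P = √(ℏc⁵/G) / k_B = 1.417 × 10^32 K.
2.73 / 1.417 × 10^32 = 1.927 × 10^-32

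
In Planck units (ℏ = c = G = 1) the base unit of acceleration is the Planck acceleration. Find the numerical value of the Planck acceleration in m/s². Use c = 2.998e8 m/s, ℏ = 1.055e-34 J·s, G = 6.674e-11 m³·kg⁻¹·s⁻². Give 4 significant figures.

5.560e51 m/s²

a_P = √(c⁷/(ℏG))
  = √(3.092e103)
  = 5.560e51 m/s²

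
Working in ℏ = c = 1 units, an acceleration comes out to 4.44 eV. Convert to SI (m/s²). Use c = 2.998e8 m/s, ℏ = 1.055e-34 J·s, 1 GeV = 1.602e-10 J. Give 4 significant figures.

Acceleration is [L]/[T]² = c·[E]/ℏ.
1 GeV → c/ℏ × (1 GeV in J) = 4.552e32 m/s².
Convert the energy scale: 4.44 eV = 4.44e-9 GeV.
Result: 4.44e-9 × 4.552e32 = 2.021e24 m/s².

2.021e24 m/s²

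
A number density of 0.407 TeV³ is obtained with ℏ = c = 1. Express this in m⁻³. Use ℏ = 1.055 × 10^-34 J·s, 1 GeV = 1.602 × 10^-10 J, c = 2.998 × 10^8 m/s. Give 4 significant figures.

Number density is [L]⁻³ = [E]³/(ℏc)³.
1 GeV³ → 1/(ℏc)³ × (1 GeV in J)³ = 1.299 × 10^47 m⁻³.
Convert the energy scale: 0.407 TeV³ = 4.07 × 10^8 GeV³.
Result: 4.07 × 10^8 × 1.299 × 10^47 = 5.288 × 10^55 m⁻³.

5.288 × 10^55 m⁻³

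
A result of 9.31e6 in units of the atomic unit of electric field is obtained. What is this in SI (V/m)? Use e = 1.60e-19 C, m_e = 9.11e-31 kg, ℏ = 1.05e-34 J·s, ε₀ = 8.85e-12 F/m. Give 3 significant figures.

One atomic unit of electric field: E_au = E_h/(e a₀) = m_e²e⁵/((4πε₀)³ℏ⁴) = 5.20e11 V/m.
9.31e6 × 5.20e11 V/m = 4.85e18 V/m

4.85e18 V/m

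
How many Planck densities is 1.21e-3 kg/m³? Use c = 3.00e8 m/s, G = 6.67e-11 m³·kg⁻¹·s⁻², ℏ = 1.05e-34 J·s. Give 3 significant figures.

Planck density: ρ_P = c⁵/(ℏG²) = 5.20e96 kg/m³.
1.21e-3 / 5.20e96 = 2.33e-100

2.33e-100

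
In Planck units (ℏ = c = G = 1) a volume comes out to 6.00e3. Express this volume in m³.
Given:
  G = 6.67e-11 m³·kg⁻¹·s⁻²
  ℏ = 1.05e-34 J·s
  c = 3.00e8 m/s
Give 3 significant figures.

2.51e-101 m³

One Planck volume: V_P = (ℏG/c³)^(3/2) = 4.18e-105 m³.
6.00e3 × 4.18e-105 m³ = 2.51e-101 m³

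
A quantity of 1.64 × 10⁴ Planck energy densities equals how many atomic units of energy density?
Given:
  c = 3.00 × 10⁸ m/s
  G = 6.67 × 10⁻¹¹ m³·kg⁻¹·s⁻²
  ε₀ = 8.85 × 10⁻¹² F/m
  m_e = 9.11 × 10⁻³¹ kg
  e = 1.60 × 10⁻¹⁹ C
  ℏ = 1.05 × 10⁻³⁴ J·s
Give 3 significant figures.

Planck energy density: u_P = c⁷/(ℏG²) = 4.68 × 10¹¹³ J/m³
atomic unit of energy density: u_au = E_h/a₀³ = m_e⁴e¹⁰/((4πε₀)⁵ℏ⁸) = 3.01 × 10¹³ J/m³
1.64 × 10⁴ × 4.68 × 10¹¹³ / 3.01 × 10¹³ = 2.55 × 10¹⁰⁴

2.55 × 10¹⁰⁴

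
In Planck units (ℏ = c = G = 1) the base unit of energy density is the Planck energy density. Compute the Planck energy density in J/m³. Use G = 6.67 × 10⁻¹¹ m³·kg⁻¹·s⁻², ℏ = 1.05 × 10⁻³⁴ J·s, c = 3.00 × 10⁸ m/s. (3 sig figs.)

4.68 × 10¹¹³ J/m³

u_P = c⁷/(ℏG²)
  = 2.19 × 10⁵⁹ / 4.67 × 10⁻⁵⁵
  = 4.68 × 10¹¹³ J/m³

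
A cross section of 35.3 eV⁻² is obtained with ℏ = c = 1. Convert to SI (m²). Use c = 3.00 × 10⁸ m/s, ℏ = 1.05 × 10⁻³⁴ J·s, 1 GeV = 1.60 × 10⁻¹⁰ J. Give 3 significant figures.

Area is [L]² = [E]⁻²·(ℏc)²; restore (ℏc)².
1 GeV⁻² → (ℏc)² × (1 GeV in J)⁻² = 3.88 × 10⁻³² m².
Convert the energy scale: 35.3 eV⁻² = 3.53 × 10¹⁹ GeV⁻².
Result: 3.53 × 10¹⁹ × 3.88 × 10⁻³² = 1.37 × 10⁻¹² m².

1.37 × 10⁻¹² m²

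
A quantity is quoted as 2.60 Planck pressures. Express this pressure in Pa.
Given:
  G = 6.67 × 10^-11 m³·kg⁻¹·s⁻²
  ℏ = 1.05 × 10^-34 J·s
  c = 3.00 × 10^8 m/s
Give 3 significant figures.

1.22 × 10^114 Pa

One Planck pressure: p_P = c⁷/(ℏG²) = 4.68 × 10^113 Pa.
2.60 × 4.68 × 10^113 Pa = 1.22 × 10^114 Pa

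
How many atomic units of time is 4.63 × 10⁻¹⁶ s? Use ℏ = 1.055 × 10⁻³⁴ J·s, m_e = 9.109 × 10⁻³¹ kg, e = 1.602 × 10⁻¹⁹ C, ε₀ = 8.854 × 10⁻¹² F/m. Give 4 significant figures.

19.11

atomic unit of time: τ_au = (4πε₀)²ℏ³/(m_e e⁴) = 2.423 × 10⁻¹⁷ s.
4.63 × 10⁻¹⁶ / 2.423 × 10⁻¹⁷ = 19.11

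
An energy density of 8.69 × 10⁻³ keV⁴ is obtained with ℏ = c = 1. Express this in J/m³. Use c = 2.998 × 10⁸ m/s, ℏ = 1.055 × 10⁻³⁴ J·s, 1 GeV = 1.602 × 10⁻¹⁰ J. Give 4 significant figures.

1.809 × 10¹¹ J/m³

[E]/[L]³ = [E]⁴/(ℏc)³; restore (ℏc)⁻³.
1 GeV⁴ → 1/(ℏc)³ × (1 GeV in J)⁴ = 2.082 × 10³⁷ J/m³.
Convert the energy scale: 8.69 × 10⁻³ keV⁴ = 8.69 × 10⁻²⁷ GeV⁴.
Result: 8.69 × 10⁻²⁷ × 2.082 × 10³⁷ = 1.809 × 10¹¹ J/m³.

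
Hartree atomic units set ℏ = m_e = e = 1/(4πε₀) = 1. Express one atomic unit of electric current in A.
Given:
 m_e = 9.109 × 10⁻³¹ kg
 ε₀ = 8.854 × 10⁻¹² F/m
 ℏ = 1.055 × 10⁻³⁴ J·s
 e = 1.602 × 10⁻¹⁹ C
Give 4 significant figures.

6.612 × 10⁻³ A

The unique combination of the constants set to 1 with dimensions of current is I_au = e E_h/ℏ = m_e e⁵/((4πε₀)²ℏ³).
E_h = 4.354 × 10⁻¹⁸ J
e·E_h/ℏ = 6.612 × 10⁻³ A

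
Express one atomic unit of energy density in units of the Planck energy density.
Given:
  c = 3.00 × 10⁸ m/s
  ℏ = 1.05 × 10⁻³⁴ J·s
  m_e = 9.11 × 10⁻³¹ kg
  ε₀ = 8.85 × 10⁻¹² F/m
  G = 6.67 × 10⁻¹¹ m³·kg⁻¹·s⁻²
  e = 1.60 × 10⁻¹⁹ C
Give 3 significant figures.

atomic unit of energy density: u_au = E_h/a₀³ = m_e⁴e¹⁰/((4πε₀)⁵ℏ⁸) = 3.01 × 10¹³ J/m³
Planck energy density: u_P = c⁷/(ℏG²) = 4.68 × 10¹¹³ J/m³
ratio = 3.01 × 10¹³ / 4.68 × 10¹¹³ = 6.44 × 10⁻¹⁰¹

6.44 × 10⁻¹⁰¹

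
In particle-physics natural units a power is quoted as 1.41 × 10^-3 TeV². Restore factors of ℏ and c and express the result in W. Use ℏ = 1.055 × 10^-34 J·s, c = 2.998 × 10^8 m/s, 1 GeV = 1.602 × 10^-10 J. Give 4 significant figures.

3.430 × 10^17 W

Power is [E]/[T] = [E]²/ℏ.
1 GeV² → 1/ℏ × (1 GeV in J)² = 2.433 × 10^14 W.
Convert the energy scale: 1.41 × 10^-3 TeV² = 1.41 × 10^3 GeV².
Result: 1.41 × 10^3 × 2.433 × 10^14 = 3.430 × 10^17 W.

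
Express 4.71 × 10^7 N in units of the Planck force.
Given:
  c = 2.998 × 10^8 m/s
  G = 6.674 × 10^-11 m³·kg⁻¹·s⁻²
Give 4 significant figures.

Planck force: F_P = c⁴/G = 1.210 × 10^44 N.
4.71 × 10^7 / 1.210 × 10^44 = 3.891 × 10^-37

3.891 × 10^-37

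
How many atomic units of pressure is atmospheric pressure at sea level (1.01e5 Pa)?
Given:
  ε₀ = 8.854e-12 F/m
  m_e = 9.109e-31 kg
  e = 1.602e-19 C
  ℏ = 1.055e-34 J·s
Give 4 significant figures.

3.448e-9

atomic unit of pressure: P_au = E_h/a₀³ = m_e⁴e¹⁰/((4πε₀)⁵ℏ⁸) = 2.929e13 Pa.
1.01e5 / 2.929e13 = 3.448e-9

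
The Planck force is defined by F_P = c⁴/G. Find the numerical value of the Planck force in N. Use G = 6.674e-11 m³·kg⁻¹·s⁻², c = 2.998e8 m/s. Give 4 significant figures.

1.210e44 N

F_P = c⁴/G
  = 8.078e33 / 6.674e-11
  = 1.210e44 N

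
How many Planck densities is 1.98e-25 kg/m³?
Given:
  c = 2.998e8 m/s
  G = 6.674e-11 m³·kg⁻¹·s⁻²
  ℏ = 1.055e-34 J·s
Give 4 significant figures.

Planck density: ρ_P = c⁵/(ℏG²) = 5.154e96 kg/m³.
1.98e-25 / 5.154e96 = 3.842e-122

3.842e-122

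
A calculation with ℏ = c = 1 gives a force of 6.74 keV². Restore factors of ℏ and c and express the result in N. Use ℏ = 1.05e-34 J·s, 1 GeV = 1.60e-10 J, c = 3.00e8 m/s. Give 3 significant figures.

Force is [E]/[L] = [E]²/(ℏc); restore (ℏc)⁻¹.
1 GeV² → 1/(ℏc) × (1 GeV in J)² = 8.13e5 N.
Convert the energy scale: 6.74 keV² = 6.74e-12 GeV².
Result: 6.74e-12 × 8.13e5 = 5.48e-6 N.

5.48e-6 N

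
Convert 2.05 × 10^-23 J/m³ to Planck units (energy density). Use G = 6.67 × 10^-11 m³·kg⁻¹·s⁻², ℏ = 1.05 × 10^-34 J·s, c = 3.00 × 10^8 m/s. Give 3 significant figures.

4.38 × 10^-137

Planck energy density: u_P = c⁷/(ℏG²) = 4.68 × 10^113 J/m³.
2.05 × 10^-23 / 4.68 × 10^113 = 4.38 × 10^-137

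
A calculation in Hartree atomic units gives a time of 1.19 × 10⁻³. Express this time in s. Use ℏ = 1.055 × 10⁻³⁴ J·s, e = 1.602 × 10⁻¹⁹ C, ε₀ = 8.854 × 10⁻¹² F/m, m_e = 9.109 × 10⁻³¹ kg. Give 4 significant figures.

One atomic unit of time: τ_au = (4πε₀)²ℏ³/(m_e e⁴) = 2.423 × 10⁻¹⁷ s.
1.19 × 10⁻³ × 2.423 × 10⁻¹⁷ s = 2.883 × 10⁻²⁰ s

2.883 × 10⁻²⁰ s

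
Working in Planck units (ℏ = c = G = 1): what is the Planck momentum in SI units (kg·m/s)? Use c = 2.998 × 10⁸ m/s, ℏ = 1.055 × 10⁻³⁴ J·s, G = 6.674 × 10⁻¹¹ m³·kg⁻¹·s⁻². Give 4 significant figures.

The unique combination of the constants set to 1 with dimensions of momentum is p_P = √(ℏc³/G).
  = √(42.60)
  = 6.527 kg·m/s

6.527 kg·m/s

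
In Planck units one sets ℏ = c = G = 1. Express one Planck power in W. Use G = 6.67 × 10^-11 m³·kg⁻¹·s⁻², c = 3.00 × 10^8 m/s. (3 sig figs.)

3.64 × 10^52 W

P_P = c⁵/G
  = 2.43 × 10^42 / 6.67 × 10^-11
  = 3.64 × 10^52 W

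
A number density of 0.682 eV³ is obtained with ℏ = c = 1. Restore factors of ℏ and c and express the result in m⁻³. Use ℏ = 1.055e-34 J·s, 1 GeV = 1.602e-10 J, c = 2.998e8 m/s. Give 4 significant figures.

Number density is [L]⁻³ = [E]³/(ℏc)³.
1 GeV³ → 1/(ℏc)³ × (1 GeV in J)³ = 1.299e47 m⁻³.
Convert the energy scale: 0.682 eV³ = 6.82e-28 GeV³.
Result: 6.82e-28 × 1.299e47 = 8.862e19 m⁻³.

8.862e19 m⁻³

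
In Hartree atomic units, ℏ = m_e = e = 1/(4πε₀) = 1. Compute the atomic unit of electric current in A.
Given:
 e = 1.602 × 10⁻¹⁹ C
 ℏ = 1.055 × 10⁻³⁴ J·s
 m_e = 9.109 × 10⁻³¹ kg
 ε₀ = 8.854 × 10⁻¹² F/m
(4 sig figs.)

From ℏ = m_e = e = 1/(4πε₀) = 1 the current scale is I_au = e E_h/ℏ = m_e e⁵/((4πε₀)²ℏ³).
E_h = 4.354 × 10⁻¹⁸ J
e·E_h/ℏ = 6.612 × 10⁻³ A

6.612 × 10⁻³ A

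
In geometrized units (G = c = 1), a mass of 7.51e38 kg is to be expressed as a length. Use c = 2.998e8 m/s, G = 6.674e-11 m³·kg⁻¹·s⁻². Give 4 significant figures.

In G = c = 1 units mass has dimensions of length; the conversion factor is G/c².
7.51e38 kg × (G/c²) = 5.577e11 m

5.577e11 m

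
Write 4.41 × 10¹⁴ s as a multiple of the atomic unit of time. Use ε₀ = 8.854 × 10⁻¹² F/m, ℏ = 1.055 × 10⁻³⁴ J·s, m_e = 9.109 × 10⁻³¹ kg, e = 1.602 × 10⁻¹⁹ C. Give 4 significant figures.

1.820 × 10³¹

atomic unit of time: τ_au = (4πε₀)²ℏ³/(m_e e⁴) = 2.423 × 10⁻¹⁷ s.
4.41 × 10¹⁴ / 2.423 × 10⁻¹⁷ = 1.820 × 10³¹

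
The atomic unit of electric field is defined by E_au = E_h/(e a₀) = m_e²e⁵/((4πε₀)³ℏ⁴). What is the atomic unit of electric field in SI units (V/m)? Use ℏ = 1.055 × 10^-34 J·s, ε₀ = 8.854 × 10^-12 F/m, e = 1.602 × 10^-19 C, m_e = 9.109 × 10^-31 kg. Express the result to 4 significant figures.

E_au = E_h/(e a₀) = m_e²e⁵/((4πε₀)³ℏ⁴)
E_h = 4.354 × 10^-18 J
a₀ = 5.297 × 10^-11 m
E_h/(e·a₀) = 5.131 × 10^11 V/m

5.131 × 10^11 V/m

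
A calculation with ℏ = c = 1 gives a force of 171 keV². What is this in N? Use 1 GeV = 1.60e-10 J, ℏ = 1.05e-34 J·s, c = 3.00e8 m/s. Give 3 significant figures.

1.39e-4 N

Force is [E]/[L] = [E]²/(ℏc); restore (ℏc)⁻¹.
1 GeV² → 1/(ℏc) × (1 GeV in J)² = 8.13e5 N.
Convert the energy scale: 171 keV² = 1.71e-10 GeV².
Result: 1.71e-10 × 8.13e5 = 1.39e-4 N.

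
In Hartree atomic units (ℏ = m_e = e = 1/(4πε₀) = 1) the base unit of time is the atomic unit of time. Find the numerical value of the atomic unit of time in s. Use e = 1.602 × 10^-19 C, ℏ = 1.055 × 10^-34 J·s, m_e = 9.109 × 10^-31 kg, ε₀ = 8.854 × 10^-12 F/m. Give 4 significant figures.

τ_au = (4πε₀)²ℏ³/(m_e e⁴)
E_h = 4.354 × 10^-18 J
ℏ/E_h = 2.423 × 10^-17 s

2.423 × 10^-17 s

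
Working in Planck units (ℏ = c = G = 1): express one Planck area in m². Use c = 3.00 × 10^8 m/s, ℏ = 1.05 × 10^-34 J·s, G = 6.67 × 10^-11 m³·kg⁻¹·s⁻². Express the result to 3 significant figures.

2.59 × 10^-70 m²

From ℏ = c = G = 1 the area scale is A_P = ℏG/c³.
  = 7.00 × 10^-45 / 2.70 × 10^25
  = 2.59 × 10^-70 m²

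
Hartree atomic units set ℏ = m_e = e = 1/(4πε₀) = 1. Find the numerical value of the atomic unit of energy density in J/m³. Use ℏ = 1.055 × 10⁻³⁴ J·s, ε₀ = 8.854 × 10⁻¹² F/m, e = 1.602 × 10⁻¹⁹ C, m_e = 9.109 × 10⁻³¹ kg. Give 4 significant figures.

2.929 × 10¹³ J/m³

Dimensional analysis gives u_au = E_h/a₀³ = m_e⁴e¹⁰/((4πε₀)⁵ℏ⁸).
E_h = 4.354 × 10⁻¹⁸ J
a₀ = 5.297 × 10⁻¹¹ m
E_h/a₀³ = 2.929 × 10¹³ J/m³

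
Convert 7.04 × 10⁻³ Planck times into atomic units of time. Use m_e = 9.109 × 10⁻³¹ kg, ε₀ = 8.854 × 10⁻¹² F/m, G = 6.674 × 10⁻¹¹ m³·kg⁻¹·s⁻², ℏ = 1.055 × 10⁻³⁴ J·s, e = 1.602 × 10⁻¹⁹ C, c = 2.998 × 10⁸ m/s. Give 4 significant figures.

Planck time: t_P = √(ℏG/c⁵) = 5.392 × 10⁻⁴⁴ s
atomic unit of time: τ_au = (4πε₀)²ℏ³/(m_e e⁴) = 2.423 × 10⁻¹⁷ s
7.04 × 10⁻³ × 5.392 × 10⁻⁴⁴ / 2.423 × 10⁻¹⁷ = 1.567 × 10⁻²⁹

1.567 × 10⁻²⁹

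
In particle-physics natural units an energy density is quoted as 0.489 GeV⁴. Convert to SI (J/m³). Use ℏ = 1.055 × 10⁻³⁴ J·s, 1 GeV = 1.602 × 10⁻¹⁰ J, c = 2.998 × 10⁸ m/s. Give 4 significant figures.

1.018 × 10³⁷ J/m³

[E]/[L]³ = [E]⁴/(ℏc)³; restore (ℏc)⁻³.
1 GeV⁴ → 1/(ℏc)³ × (1 GeV in J)⁴ = 2.082 × 10³⁷ J/m³.
Result: 0.489 × 2.082 × 10³⁷ = 1.018 × 10³⁷ J/m³.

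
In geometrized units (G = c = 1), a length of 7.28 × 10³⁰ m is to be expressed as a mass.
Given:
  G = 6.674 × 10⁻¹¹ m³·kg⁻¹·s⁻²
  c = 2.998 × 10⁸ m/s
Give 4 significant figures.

9.804 × 10⁵⁷ kg

Length → mass via c²/G.
7.28 × 10³⁰ m × (c²/G) = 9.804 × 10⁵⁷ kg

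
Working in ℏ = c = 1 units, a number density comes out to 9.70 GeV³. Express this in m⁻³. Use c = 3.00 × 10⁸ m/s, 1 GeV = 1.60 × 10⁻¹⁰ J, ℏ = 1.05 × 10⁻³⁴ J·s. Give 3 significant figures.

Number density is [L]⁻³ = [E]³/(ℏc)³.
1 GeV³ → 1/(ℏc)³ × (1 GeV in J)³ = 1.31 × 10⁴⁷ m⁻³.
Result: 9.70 × 1.31 × 10⁴⁷ = 1.27 × 10⁴⁸ m⁻³.

1.27 × 10⁴⁸ m⁻³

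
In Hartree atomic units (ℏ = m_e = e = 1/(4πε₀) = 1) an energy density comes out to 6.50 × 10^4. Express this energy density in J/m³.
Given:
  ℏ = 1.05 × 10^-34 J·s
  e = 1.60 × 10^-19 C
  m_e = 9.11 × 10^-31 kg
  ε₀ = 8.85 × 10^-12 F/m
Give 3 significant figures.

One atomic unit of energy density: u_au = E_h/a₀³ = m_e⁴e¹⁰/((4πε₀)⁵ℏ⁸) = 3.01 × 10^13 J/m³.
6.50 × 10^4 × 3.01 × 10^13 J/m³ = 1.96 × 10^18 J/m³

1.96 × 10^18 J/m³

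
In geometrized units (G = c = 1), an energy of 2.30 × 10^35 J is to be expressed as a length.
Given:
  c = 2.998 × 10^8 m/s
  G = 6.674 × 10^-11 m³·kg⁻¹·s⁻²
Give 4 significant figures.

1.900 × 10^-9 m

Energy → length via G/c⁴.
2.30 × 10^35 J × (G/c⁴) = 1.900 × 10^-9 m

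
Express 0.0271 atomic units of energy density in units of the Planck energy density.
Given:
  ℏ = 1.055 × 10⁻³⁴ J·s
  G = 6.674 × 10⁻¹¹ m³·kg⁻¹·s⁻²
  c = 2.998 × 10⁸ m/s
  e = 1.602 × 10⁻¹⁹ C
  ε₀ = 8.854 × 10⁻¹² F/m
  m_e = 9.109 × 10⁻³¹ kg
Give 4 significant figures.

atomic unit of energy density: u_au = E_h/a₀³ = m_e⁴e¹⁰/((4πε₀)⁵ℏ⁸) = 2.929 × 10¹³ J/m³
Planck energy density: u_P = c⁷/(ℏG²) = 4.632 × 10¹¹³ J/m³
0.0271 × 2.929 × 10¹³ / 4.632 × 10¹¹³ = 1.714 × 10⁻¹⁰²

1.714 × 10⁻¹⁰²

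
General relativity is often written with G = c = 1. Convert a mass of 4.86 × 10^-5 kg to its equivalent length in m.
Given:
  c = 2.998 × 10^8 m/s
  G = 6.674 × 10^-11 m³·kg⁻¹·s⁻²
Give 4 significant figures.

3.609 × 10^-32 m

In G = c = 1 units mass has dimensions of length; the conversion factor is G/c².
4.86 × 10^-5 kg × (G/c²) = 3.609 × 10^-32 m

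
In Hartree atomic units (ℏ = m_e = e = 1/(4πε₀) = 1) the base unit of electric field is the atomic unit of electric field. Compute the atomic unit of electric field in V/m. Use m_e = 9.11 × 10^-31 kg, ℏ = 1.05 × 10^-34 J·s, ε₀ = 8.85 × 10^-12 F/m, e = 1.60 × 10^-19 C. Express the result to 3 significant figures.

5.20 × 10^11 V/m

E_au = E_h/(e a₀) = m_e²e⁵/((4πε₀)³ℏ⁴)
E_h = 4.38 × 10^-18 J
a₀ = 5.26 × 10^-11 m
E_h/(e·a₀) = 5.20 × 10^11 V/m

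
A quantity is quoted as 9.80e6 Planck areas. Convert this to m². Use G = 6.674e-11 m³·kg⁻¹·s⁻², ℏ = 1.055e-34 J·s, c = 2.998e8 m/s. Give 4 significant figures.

One Planck area: A_P = ℏG/c³ = 2.613e-70 m².
9.80e6 × 2.613e-70 m² = 2.561e-63 m²

2.561e-63 m²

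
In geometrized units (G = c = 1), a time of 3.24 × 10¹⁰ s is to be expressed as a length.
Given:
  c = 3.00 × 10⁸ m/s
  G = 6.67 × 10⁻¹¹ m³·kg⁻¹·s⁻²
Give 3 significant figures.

9.72 × 10¹⁸ m

Time → length via c.
3.24 × 10¹⁰ s × (c) = 9.72 × 10¹⁸ m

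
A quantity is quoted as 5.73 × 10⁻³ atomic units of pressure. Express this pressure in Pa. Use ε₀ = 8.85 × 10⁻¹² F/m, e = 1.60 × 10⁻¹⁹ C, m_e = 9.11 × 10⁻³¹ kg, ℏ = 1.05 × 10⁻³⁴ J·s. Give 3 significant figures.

One atomic unit of pressure: P_au = E_h/a₀³ = m_e⁴e¹⁰/((4πε₀)⁵ℏ⁸) = 3.01 × 10¹³ Pa.
5.73 × 10⁻³ × 3.01 × 10¹³ Pa = 1.73 × 10¹¹ Pa

1.73 × 10¹¹ Pa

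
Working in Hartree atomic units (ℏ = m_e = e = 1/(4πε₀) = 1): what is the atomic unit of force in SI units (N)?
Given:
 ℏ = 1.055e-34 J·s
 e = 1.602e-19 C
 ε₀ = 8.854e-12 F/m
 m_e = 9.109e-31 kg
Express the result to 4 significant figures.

The unique combination of the constants set to 1 with dimensions of force is F_au = E_h/a₀ = m_e²e⁶/((4πε₀)³ℏ⁴).
E_h = 4.354e-18 J
a₀ = 5.297e-11 m
E_h/a₀ = 8.220e-8 N

8.220e-8 N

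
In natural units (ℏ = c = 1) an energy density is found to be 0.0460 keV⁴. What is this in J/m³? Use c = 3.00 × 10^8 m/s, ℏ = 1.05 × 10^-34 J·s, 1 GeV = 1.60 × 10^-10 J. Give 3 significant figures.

[E]/[L]³ = [E]⁴/(ℏc)³; restore (ℏc)⁻³.
1 GeV⁴ → 1/(ℏc)³ × (1 GeV in J)⁴ = 2.10 × 10^37 J/m³.
Convert the energy scale: 0.0460 keV⁴ = 4.60 × 10^-26 GeV⁴.
Result: 4.60 × 10^-26 × 2.10 × 10^37 = 9.65 × 10^11 J/m³.

9.65 × 10^11 J/m³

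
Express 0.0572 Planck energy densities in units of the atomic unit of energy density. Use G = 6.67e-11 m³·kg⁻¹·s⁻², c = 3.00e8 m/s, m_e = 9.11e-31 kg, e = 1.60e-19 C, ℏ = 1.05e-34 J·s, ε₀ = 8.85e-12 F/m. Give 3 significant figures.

Planck energy density: u_P = c⁷/(ℏG²) = 4.68e113 J/m³
atomic unit of energy density: u_au = E_h/a₀³ = m_e⁴e¹⁰/((4πε₀)⁵ℏ⁸) = 3.01e13 J/m³
0.0572 × 4.68e113 / 3.01e13 = 8.89e98

8.89e98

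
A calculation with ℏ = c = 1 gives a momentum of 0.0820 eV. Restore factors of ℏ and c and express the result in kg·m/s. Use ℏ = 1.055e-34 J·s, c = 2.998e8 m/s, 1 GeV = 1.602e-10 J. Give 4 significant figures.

4.382e-29 kg·m/s

Momentum is [E]/c; divide by c.
1 GeV → 1/c × (1 GeV in J) = 5.344e-19 kg·m/s.
Convert the energy scale: 0.0820 eV = 8.20e-11 GeV.
Result: 8.20e-11 × 5.344e-19 = 4.382e-29 kg·m/s.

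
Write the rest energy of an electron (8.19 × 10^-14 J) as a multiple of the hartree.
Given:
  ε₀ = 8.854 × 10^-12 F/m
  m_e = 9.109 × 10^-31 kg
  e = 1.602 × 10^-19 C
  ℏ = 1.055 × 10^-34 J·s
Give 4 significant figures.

1.881 × 10^4

hartree: E_h = m_e e⁴/(4πε₀ℏ)² = 4.354 × 10^-18 J.
8.19 × 10^-14 / 4.354 × 10^-18 = 1.881 × 10^4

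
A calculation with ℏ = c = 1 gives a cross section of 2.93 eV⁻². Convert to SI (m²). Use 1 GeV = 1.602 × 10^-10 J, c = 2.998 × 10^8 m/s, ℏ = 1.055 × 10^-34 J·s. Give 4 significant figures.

Area is [L]² = [E]⁻²·(ℏc)²; restore (ℏc)².
1 GeV⁻² → (ℏc)² × (1 GeV in J)⁻² = 3.898 × 10^-32 m².
Convert the energy scale: 2.93 eV⁻² = 2.93 × 10^18 GeV⁻².
Result: 2.93 × 10^18 × 3.898 × 10^-32 = 1.142 × 10^-13 m².

1.142 × 10^-13 m²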